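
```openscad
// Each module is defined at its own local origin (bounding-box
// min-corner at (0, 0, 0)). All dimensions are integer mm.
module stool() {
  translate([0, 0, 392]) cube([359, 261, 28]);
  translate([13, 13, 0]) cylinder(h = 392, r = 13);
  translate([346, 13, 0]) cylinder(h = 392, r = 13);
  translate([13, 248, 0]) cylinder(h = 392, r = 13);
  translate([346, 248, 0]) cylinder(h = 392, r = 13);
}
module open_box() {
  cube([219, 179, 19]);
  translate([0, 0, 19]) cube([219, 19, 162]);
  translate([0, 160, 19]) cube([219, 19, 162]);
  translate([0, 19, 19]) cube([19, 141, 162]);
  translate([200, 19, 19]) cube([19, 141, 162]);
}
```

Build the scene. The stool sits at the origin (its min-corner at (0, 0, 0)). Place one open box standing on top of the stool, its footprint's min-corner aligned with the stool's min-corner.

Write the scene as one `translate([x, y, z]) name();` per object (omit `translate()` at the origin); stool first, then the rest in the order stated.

stool();
translate([0, 0, 420]) open_box();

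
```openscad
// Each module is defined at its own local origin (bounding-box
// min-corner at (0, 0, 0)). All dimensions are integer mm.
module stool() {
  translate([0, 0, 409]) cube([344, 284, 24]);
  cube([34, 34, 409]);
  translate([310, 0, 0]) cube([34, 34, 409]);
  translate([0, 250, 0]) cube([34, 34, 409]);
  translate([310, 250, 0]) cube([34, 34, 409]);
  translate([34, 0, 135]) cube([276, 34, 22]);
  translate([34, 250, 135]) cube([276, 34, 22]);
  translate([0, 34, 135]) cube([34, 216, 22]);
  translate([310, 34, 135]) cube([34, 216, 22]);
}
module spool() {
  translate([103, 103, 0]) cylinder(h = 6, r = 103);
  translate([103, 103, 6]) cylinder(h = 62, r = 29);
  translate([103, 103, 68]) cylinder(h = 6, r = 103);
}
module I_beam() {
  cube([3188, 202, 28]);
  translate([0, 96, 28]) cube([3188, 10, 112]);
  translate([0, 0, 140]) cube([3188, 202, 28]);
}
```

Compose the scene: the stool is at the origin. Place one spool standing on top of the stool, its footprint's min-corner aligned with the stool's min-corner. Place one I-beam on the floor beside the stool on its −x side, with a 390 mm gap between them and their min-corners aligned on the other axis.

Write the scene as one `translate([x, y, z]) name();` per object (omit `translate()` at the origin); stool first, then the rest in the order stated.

stool();
translate([0, 0, 433]) spool();
translate([-3578, 0, 0]) I_beam();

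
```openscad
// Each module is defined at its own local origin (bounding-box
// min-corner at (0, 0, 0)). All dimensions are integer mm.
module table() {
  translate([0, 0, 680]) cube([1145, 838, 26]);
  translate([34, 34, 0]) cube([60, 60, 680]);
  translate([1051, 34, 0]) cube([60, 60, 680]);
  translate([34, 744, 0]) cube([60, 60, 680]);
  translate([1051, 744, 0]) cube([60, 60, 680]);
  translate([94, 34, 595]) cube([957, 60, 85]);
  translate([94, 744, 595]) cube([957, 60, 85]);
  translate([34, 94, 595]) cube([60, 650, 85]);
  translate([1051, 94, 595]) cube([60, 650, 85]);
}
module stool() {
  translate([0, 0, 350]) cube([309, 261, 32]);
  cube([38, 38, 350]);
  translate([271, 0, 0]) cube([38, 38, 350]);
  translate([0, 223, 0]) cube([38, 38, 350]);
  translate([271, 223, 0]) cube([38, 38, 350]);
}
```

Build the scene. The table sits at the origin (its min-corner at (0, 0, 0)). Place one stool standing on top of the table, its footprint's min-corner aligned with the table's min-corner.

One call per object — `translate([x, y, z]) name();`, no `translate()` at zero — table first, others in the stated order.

table();
translate([0, 0, 706]) stool();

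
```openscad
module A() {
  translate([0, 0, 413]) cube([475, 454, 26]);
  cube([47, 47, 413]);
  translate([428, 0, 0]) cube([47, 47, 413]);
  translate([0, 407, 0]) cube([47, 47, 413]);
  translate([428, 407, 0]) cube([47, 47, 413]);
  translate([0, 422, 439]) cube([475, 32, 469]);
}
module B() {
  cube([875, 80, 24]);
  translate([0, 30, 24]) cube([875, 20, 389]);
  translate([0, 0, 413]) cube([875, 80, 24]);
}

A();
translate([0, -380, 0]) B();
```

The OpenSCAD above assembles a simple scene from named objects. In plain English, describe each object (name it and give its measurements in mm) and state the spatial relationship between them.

A is a chair: 475×454 mm seat, 26 mm thick, top at z = 439 mm, on four 47 mm square corner legs flush with the seat edges. A 32 mm thick backrest slab spans the full seat width, extending 469 mm above the seat top, its back face flush with the seat's +y edge.

B is an I-beam lying along x, 875 mm long. Overall section height 437 mm. Two flanges 80 mm wide (y) and 24 mm thick, one on the floor and one at the top; a web 20 mm thick runs between them, centred on the flange width.

The I-beam is on the floor beside the chair on its −y side.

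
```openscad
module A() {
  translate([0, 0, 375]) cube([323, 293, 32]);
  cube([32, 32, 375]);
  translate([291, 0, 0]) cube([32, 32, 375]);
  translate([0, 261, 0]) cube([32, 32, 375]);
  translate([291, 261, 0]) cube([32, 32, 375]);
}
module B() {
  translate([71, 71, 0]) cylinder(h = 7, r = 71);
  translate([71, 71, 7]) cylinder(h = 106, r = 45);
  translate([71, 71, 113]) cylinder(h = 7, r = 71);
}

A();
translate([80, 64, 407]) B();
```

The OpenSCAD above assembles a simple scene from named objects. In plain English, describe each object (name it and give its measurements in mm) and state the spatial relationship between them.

A is a four-legged stool. The seat is 323×293 mm, 32 mm thick, top at z = 407 mm. It stands on four square legs, each 32×32 mm in cross-section, from z = 0 to the seat underside, each flush with a corner of the seat.

B is a spool: two coaxial disc flanges of radius 71 mm and thickness 7 mm, joined by a core cylinder of radius 45 mm and height 106 mm. The lower flange rests on z = 0 and the three cylinders share a vertical axis.

The spool is on top of the stool.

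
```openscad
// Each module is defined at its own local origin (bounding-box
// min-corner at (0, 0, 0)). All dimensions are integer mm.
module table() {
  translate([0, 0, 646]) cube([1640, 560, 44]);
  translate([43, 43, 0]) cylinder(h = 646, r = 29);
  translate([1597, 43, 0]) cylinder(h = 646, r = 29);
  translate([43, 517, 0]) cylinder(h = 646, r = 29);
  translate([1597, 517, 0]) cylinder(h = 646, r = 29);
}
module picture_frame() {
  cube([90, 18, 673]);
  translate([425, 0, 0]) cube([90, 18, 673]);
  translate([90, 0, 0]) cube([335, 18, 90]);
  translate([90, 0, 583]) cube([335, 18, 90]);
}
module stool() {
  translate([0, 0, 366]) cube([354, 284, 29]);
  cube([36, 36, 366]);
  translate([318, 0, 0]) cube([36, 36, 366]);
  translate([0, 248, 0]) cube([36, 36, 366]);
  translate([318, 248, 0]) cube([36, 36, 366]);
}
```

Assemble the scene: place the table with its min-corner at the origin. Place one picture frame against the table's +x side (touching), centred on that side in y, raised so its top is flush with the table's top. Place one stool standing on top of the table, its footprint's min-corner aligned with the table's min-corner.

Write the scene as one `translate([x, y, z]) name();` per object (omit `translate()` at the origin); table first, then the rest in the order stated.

table();
translate([1640, 271, 17]) picture_frame();
translate([0, 0, 690]) stool();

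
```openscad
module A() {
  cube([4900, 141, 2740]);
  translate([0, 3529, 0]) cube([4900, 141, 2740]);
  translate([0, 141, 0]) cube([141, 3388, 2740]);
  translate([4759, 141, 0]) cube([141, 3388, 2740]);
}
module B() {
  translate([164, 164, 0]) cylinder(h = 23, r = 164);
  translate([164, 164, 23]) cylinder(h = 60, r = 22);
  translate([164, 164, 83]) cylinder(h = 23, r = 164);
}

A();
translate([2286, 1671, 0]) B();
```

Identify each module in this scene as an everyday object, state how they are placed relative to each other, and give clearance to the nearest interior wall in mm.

A is a house frame. B is a spool. The spool sits inside the house frame, centred. The clearance to the nearest interior wall is 1530 mm.

Clearances: x = 2145, y = 1530; minimum 1530 mm.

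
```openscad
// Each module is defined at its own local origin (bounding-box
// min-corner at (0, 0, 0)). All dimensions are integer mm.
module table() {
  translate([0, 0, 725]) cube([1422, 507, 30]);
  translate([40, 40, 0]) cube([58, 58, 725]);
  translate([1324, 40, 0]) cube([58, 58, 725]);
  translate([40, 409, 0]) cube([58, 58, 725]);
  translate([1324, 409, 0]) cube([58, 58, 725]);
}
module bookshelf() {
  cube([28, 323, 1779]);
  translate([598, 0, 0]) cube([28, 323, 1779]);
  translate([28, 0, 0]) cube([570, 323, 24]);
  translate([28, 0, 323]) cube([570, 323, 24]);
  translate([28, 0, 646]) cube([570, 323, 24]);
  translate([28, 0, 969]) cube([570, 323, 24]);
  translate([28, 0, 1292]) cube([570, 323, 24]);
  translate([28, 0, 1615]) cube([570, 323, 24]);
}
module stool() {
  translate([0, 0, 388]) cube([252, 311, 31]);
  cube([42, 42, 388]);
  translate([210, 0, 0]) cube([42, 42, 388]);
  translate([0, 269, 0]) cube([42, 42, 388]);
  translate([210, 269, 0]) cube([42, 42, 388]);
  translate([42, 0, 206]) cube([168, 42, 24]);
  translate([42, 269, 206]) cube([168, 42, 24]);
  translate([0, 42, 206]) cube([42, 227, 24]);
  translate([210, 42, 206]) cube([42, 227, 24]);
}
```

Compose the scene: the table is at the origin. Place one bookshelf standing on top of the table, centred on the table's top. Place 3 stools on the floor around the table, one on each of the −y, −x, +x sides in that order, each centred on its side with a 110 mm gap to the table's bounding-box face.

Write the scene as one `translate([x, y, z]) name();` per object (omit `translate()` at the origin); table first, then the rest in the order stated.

table();
translate([398, 92, 755]) bookshelf();
translate([585, -421, 0]) stool();
translate([-362, 98, 0]) stool();
translate([1532, 98, 0]) stool();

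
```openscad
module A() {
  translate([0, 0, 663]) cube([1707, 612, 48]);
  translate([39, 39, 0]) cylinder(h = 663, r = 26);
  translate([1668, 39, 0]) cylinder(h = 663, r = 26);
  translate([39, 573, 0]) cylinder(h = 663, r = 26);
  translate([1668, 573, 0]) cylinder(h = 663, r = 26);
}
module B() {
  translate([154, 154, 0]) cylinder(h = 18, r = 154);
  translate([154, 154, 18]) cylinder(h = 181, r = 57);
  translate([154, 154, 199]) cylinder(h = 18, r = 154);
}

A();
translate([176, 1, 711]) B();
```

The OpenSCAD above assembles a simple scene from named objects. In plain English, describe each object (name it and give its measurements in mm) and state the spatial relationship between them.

A is a rectangular dining table. The top is 1707×612×48 mm with its upper surface at z = 711 mm. It stands on four round legs of 52 mm diameter, each leg's bounding box inset 13 mm from the nearest pair of top edges, running from the floor to the underside of the top.

B is a spool: two coaxial disc flanges of radius 154 mm and thickness 18 mm, joined by a core cylinder of radius 57 mm and height 181 mm. The lower flange rests on z = 0 and the three cylinders share a vertical axis.

The spool is on top of the table.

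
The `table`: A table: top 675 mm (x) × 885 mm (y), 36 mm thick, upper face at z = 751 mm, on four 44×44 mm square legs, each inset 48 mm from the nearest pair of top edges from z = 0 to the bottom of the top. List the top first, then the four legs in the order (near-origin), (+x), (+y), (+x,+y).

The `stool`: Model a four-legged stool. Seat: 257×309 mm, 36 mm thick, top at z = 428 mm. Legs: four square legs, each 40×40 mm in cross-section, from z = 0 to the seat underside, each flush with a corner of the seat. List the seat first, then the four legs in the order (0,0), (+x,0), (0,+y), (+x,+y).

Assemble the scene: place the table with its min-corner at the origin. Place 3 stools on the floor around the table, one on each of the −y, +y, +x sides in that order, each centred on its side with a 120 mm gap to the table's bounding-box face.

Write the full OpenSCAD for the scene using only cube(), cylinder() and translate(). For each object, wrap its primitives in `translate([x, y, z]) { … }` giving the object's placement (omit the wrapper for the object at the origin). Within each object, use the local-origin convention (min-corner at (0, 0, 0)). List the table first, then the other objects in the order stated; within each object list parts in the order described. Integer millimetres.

translate([0, 0, 715]) cube([675, 885, 36]);
translate([48, 48, 0]) cube([44, 44, 715]);
translate([583, 48, 0]) cube([44, 44, 715]);
translate([48, 793, 0]) cube([44, 44, 715]);
translate([583, 793, 0]) cube([44, 44, 715]);
translate([209, -429, 0]) {
  translate([0, 0, 392]) cube([257, 309, 36]);
  cube([40, 40, 392]);
  translate([217, 0, 0]) cube([40, 40, 392]);
  translate([0, 269, 0]) cube([40, 40, 392]);
  translate([217, 269, 0]) cube([40, 40, 392]);
}
translate([209, 1005, 0]) {
  translate([0, 0, 392]) cube([257, 309, 36]);
  cube([40, 40, 392]);
  translate([217, 0, 0]) cube([40, 40, 392]);
  translate([0, 269, 0]) cube([40, 40, 392]);
  translate([217, 269, 0]) cube([40, 40, 392]);
}
translate([795, 288, 0]) {
  translate([0, 0, 392]) cube([257, 309, 36]);
  cube([40, 40, 392]);
  translate([217, 0, 0]) cube([40, 40, 392]);
  translate([0, 269, 0]) cube([40, 40, 392]);
  translate([217, 269, 0]) cube([40, 40, 392]);
}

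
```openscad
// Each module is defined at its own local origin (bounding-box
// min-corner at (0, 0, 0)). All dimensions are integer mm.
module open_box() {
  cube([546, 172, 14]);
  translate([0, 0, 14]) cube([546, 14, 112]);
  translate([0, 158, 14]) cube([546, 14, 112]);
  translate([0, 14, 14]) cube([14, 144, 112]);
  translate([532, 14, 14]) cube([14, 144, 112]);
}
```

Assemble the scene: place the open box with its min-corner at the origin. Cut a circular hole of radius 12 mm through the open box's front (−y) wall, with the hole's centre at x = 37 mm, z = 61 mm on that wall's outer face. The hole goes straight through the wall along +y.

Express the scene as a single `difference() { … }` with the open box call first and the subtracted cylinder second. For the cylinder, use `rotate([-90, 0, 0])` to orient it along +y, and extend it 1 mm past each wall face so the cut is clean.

difference() {
  open_box();
  translate([37, -1, 61]) rotate([-90, 0, 0]) cylinder(h = 16, r = 12);
}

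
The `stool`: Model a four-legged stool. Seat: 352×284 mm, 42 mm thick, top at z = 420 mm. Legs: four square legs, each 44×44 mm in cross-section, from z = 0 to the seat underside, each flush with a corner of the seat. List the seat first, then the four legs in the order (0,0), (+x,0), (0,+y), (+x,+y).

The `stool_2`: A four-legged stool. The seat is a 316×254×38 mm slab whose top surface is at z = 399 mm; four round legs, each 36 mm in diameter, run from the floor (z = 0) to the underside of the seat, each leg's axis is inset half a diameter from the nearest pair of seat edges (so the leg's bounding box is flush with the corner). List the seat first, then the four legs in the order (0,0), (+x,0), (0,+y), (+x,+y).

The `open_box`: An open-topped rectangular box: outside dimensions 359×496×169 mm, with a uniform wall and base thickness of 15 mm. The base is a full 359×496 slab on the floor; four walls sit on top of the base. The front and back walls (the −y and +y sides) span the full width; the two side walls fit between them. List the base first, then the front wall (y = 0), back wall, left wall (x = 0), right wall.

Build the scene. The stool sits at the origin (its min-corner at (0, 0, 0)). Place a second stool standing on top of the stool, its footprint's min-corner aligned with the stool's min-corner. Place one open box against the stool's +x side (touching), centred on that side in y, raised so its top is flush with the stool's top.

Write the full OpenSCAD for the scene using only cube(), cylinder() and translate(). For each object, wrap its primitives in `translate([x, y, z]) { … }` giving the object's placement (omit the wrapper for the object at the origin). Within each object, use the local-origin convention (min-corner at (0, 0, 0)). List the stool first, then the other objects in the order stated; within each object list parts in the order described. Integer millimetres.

translate([0, 0, 378]) cube([352, 284, 42]);
cube([44, 44, 378]);
translate([308, 0, 0]) cube([44, 44, 378]);
translate([0, 240, 0]) cube([44, 44, 378]);
translate([308, 240, 0]) cube([44, 44, 378]);
translate([0, 0, 420]) {
  translate([0, 0, 361]) cube([316, 254, 38]);
  translate([18, 18, 0]) cylinder(h = 361, r = 18);
  translate([298, 18, 0]) cylinder(h = 361, r = 18);
  translate([18, 236, 0]) cylinder(h = 361, r = 18);
  translate([298, 236, 0]) cylinder(h = 361, r = 18);
}
translate([352, -106, 251]) {
  cube([359, 496, 15]);
  translate([0, 0, 15]) cube([359, 15, 154]);
  translate([0, 481, 15]) cube([359, 15, 154]);
  translate([0, 15, 15]) cube([15, 466, 154]);
  translate([344, 15, 15]) cube([15, 466, 154]);
}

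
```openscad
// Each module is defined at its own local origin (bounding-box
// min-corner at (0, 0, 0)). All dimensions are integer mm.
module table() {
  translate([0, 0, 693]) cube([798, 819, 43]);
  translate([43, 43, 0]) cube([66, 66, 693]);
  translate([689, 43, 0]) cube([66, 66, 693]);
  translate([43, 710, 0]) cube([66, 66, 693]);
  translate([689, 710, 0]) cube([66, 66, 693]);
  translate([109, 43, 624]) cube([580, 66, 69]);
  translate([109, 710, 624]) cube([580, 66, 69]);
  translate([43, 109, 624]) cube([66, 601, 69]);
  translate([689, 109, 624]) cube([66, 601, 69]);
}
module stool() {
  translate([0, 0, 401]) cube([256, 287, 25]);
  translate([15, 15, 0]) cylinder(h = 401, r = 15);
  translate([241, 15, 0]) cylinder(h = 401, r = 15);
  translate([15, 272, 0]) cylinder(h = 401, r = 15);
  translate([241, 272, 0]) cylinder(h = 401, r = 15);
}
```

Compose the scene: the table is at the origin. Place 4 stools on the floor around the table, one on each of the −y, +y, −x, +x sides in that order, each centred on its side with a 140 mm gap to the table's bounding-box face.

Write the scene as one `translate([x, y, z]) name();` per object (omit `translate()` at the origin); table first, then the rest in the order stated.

table();
translate([271, -427, 0]) stool();
translate([271, 959, 0]) stool();
translate([-396, 266, 0]) stool();
translate([938, 266, 0]) stool();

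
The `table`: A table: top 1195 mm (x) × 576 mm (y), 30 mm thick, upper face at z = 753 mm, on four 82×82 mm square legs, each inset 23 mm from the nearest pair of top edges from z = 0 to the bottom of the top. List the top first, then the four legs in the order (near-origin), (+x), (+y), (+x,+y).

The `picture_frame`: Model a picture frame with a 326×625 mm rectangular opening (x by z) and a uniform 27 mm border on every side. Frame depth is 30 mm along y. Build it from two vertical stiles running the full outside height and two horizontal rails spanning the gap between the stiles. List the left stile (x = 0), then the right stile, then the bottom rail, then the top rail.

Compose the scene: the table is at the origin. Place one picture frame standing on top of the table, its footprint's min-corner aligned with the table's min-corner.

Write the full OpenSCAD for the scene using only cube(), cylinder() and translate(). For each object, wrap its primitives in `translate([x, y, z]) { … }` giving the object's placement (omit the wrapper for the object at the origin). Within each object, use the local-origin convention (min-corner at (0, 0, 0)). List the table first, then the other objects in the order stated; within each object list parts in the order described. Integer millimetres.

translate([0, 0, 723]) cube([1195, 576, 30]);
translate([23, 23, 0]) cube([82, 82, 723]);
translate([1090, 23, 0]) cube([82, 82, 723]);
translate([23, 471, 0]) cube([82, 82, 723]);
translate([1090, 471, 0]) cube([82, 82, 723]);
translate([0, 0, 753]) {
  cube([27, 30, 679]);
  translate([353, 0, 0]) cube([27, 30, 679]);
  translate([27, 0, 0]) cube([326, 30, 27]);
  translate([27, 0, 652]) cube([326, 30, 27]);
}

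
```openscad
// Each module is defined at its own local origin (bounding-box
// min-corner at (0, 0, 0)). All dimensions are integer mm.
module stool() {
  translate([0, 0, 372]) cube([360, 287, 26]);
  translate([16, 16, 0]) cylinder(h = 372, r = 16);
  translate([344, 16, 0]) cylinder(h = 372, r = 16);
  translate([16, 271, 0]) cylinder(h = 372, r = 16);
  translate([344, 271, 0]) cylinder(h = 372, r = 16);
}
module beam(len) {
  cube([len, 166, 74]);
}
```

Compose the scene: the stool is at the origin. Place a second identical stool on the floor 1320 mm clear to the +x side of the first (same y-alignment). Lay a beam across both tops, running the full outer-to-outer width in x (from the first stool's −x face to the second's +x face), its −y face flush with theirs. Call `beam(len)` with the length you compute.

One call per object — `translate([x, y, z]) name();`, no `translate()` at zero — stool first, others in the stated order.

stool();
translate([1680, 0, 0]) stool();
translate([0, 0, 398]) beam(2040);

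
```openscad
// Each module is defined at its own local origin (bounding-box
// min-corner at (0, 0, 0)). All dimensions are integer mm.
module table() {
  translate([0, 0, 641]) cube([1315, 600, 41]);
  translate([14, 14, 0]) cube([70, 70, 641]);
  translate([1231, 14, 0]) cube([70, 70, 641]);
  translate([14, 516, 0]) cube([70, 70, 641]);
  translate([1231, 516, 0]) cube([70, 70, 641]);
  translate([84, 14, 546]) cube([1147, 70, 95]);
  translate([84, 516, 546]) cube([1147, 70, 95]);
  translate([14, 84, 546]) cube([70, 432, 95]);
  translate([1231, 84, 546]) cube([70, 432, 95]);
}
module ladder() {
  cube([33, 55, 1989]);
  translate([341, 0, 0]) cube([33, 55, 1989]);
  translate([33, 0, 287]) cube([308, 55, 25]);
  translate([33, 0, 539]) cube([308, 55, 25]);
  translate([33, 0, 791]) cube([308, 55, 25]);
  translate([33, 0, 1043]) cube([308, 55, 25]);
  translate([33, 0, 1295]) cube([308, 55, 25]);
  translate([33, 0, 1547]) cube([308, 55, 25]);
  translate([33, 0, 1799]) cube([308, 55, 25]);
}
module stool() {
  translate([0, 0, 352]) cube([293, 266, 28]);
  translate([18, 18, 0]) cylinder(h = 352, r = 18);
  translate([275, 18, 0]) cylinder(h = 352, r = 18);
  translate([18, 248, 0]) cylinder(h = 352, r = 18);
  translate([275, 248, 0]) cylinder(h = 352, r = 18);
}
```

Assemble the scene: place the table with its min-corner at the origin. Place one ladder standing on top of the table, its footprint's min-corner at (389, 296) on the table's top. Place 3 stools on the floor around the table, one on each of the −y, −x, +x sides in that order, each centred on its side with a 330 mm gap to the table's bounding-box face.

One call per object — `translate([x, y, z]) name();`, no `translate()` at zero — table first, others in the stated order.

table();
translate([389, 296, 682]) ladder();
translate([511, -596, 0]) stool();
translate([-623, 167, 0]) stool();
translate([1645, 167, 0]) stool();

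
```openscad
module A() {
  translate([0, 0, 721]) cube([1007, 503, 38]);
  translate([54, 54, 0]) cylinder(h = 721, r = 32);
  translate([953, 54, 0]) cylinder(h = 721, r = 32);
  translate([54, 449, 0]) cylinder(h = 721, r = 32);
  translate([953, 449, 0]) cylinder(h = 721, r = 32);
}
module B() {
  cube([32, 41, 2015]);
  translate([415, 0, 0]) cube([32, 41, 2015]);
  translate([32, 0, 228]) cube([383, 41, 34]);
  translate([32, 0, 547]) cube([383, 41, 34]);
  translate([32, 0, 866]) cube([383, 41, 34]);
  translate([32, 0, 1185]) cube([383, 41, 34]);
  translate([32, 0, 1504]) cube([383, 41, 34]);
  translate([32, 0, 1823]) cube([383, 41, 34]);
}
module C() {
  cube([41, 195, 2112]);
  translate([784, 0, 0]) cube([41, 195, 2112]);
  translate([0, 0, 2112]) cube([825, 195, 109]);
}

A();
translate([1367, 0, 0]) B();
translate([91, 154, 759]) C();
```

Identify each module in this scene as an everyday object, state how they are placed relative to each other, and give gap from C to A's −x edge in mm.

A is a table. B is a ladder. C is a door frame. The ladder is on the floor beside the table on its +x side. The door frame is on top of the table, centred. The gap from the door frame to the table's −x edge is 91 mm.

The door frame's min-x is at 91; the table's min-x is 0; gap = 91 mm.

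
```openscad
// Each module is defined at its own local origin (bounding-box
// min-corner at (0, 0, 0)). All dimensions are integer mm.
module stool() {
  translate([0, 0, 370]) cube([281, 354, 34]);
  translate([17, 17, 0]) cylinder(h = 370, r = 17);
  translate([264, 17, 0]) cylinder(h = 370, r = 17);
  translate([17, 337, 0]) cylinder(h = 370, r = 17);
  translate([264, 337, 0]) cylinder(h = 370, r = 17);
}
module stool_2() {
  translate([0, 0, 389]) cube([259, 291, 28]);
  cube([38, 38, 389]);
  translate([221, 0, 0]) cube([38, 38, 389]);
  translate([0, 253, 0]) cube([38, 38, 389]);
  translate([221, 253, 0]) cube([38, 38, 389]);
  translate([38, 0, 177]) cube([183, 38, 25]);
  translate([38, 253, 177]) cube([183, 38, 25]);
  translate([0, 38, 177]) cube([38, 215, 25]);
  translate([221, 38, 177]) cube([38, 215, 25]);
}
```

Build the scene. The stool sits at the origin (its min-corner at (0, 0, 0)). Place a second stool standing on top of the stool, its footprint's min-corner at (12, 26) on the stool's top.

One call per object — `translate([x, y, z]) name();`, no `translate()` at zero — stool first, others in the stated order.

stool();
translate([12, 26, 404]) stool_2();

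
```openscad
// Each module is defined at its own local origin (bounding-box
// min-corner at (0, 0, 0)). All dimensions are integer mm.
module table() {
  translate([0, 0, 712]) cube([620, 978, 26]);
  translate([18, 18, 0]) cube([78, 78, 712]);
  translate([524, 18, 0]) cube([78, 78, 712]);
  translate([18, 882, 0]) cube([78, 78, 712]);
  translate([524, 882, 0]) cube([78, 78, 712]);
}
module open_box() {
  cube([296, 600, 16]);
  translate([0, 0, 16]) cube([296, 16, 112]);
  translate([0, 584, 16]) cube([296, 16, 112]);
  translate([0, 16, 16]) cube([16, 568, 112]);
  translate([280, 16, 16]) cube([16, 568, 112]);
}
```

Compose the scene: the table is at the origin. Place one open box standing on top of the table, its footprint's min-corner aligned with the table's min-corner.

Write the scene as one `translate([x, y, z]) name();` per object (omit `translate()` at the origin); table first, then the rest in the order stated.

table();
translate([0, 0, 738]) open_box();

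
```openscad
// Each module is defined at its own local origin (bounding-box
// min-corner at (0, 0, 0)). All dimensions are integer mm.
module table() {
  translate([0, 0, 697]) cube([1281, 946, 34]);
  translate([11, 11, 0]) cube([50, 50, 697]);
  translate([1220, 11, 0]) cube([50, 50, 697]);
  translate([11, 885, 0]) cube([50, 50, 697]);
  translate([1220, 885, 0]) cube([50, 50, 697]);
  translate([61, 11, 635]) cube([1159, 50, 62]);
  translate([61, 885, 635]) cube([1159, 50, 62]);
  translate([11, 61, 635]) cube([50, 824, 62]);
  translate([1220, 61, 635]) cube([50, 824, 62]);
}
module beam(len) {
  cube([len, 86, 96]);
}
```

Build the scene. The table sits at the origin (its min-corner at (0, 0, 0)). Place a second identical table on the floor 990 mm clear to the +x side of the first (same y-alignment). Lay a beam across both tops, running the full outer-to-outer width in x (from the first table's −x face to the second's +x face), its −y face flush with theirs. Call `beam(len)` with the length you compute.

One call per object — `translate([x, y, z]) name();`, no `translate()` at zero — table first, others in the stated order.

table();
translate([2271, 0, 0]) table();
translate([0, 0, 731]) beam(3552);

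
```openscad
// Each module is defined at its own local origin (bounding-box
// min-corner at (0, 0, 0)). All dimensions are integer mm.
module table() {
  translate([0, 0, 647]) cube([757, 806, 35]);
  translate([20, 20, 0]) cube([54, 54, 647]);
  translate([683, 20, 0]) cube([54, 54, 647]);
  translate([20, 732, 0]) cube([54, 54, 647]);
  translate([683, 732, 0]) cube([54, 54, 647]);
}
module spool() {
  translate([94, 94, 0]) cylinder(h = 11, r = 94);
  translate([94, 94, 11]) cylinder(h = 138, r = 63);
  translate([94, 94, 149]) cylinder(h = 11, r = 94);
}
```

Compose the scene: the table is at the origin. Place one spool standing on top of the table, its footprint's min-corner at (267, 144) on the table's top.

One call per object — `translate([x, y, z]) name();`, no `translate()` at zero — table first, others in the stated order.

table();
translate([267, 144, 682]) spool();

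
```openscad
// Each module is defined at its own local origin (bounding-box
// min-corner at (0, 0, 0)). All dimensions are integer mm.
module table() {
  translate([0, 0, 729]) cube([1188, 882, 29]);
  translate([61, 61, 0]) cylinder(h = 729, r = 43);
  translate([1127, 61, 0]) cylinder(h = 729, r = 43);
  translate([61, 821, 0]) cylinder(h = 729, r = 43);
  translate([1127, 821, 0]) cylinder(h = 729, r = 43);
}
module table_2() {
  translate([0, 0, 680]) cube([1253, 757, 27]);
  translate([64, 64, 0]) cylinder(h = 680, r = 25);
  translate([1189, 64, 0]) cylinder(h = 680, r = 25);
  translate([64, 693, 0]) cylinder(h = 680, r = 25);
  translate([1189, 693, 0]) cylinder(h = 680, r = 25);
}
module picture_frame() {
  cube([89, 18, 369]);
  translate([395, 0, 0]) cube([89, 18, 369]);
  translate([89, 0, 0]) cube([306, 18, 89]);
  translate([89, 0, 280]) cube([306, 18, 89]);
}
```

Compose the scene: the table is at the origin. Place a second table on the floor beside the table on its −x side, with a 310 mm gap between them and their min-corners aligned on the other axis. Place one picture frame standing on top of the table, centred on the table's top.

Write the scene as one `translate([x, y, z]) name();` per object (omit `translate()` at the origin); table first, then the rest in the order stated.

table();
translate([-1563, 0, 0]) table_2();
translate([352, 432, 758]) picture_frame();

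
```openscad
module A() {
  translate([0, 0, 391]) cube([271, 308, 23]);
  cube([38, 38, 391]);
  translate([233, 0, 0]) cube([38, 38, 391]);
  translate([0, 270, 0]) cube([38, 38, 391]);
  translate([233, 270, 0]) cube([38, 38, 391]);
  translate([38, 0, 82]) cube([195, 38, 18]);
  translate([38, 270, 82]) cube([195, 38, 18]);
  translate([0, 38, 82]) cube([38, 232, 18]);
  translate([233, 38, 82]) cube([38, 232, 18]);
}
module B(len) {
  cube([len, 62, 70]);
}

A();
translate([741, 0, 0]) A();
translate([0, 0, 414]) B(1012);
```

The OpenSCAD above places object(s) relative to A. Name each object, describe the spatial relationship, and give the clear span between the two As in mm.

Second stool starts at x = 741; first ends at x = 271; clear span = 741 − 271 = 470 mm.

A is a stool. B is a beam. A beam spans the tops of two stools. The clear span between the two stools is 470 mm.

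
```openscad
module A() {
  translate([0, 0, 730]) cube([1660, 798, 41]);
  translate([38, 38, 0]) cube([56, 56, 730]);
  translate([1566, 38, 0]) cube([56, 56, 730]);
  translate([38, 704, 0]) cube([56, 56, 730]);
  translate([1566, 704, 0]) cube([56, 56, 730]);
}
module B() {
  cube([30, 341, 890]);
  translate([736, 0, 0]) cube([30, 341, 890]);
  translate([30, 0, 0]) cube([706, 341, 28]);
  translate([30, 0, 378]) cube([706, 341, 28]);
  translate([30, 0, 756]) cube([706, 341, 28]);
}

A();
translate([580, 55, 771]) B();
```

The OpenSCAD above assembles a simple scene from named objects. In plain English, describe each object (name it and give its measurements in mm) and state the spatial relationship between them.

A is a rectangular dining table. The top is 1660×798×41 mm with its upper surface at z = 771 mm. It stands on four 56×56 mm square legs, each inset 38 mm from the nearest pair of top edges, running from the floor to the underside of the top.

B is a bookshelf 766 mm wide overall, 341 mm deep and 890 mm tall. The two sides are 30 mm thick vertical panels. 3 horizontal shelves of 28 mm thickness span between the inner faces of the sides; the lowest shelf sits on the floor and shelves are stacked with a clear vertical gap of 350 mm between each pair.

The bookshelf is on top of the table.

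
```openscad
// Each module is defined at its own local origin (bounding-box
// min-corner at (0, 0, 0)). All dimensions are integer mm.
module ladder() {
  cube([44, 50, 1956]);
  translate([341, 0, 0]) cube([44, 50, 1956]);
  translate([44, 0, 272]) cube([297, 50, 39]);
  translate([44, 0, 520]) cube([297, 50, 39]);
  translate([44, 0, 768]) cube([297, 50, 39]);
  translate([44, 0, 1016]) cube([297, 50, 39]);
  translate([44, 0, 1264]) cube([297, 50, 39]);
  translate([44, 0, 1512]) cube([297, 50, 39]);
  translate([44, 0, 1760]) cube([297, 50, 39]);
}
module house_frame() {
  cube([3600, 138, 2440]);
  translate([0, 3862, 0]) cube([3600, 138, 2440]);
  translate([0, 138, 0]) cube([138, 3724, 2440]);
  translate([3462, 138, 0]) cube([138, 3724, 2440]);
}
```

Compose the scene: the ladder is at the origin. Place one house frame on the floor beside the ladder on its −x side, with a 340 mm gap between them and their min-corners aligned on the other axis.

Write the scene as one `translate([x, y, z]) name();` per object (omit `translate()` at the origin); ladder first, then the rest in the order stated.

ladder();
translate([-3940, 0, 0]) house_frame();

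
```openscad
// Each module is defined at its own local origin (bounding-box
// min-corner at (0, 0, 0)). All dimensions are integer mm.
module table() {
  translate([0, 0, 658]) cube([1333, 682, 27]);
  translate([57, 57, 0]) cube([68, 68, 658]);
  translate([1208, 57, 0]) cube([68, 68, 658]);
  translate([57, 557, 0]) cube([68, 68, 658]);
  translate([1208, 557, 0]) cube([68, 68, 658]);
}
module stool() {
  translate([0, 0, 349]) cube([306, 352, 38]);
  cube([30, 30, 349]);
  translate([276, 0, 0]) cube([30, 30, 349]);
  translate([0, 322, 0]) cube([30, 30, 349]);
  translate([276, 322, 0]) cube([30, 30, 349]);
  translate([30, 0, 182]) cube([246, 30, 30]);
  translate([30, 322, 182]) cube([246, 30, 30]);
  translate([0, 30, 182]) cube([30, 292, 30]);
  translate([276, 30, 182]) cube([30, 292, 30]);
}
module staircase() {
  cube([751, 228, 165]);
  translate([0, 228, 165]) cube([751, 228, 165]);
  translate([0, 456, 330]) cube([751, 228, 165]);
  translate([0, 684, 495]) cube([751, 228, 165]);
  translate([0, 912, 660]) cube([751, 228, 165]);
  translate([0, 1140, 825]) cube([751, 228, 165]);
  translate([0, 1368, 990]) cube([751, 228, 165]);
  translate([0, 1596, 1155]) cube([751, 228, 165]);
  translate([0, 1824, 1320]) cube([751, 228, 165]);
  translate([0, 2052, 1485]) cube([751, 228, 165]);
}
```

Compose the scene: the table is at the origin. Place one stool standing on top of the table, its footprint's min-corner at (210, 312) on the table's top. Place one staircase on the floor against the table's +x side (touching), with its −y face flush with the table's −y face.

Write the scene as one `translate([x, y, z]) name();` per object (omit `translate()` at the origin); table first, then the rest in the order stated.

table();
translate([210, 312, 685]) stool();
translate([1333, 0, 0]) staircase();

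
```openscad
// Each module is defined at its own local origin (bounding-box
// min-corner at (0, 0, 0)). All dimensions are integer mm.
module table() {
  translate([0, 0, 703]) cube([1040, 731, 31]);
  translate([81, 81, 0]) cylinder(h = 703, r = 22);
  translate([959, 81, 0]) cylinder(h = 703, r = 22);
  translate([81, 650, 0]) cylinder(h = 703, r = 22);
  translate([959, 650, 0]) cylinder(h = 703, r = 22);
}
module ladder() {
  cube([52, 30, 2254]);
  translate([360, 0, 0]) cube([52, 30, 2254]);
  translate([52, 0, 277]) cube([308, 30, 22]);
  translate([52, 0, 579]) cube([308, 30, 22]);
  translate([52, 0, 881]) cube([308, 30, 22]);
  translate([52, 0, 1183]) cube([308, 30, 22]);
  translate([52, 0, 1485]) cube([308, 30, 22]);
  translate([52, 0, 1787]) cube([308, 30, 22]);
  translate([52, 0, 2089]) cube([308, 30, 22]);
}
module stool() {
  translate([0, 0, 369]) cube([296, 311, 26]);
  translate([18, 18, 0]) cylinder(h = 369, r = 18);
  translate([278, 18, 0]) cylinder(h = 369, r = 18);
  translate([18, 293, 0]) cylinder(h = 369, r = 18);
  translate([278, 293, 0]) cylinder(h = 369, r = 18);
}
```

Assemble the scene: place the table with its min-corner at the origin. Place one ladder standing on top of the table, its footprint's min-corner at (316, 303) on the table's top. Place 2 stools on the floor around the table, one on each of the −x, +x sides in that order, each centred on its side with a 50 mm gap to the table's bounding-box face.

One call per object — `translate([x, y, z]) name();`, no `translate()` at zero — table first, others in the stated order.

table();
translate([316, 303, 734]) ladder();
translate([-346, 210, 0]) stool();
translate([1090, 210, 0]) stool();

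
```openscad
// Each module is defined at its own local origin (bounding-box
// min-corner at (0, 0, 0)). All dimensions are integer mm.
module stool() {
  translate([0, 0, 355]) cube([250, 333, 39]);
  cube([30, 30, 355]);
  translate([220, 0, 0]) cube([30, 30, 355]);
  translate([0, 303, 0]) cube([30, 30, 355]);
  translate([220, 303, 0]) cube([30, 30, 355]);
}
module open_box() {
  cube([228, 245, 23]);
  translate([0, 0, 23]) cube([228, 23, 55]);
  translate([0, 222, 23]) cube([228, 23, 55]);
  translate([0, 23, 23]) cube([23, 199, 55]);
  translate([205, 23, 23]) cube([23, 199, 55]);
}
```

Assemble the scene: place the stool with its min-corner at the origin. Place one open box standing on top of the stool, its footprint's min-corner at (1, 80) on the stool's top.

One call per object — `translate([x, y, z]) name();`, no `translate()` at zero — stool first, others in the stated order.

stool();
translate([1, 80, 394]) open_box();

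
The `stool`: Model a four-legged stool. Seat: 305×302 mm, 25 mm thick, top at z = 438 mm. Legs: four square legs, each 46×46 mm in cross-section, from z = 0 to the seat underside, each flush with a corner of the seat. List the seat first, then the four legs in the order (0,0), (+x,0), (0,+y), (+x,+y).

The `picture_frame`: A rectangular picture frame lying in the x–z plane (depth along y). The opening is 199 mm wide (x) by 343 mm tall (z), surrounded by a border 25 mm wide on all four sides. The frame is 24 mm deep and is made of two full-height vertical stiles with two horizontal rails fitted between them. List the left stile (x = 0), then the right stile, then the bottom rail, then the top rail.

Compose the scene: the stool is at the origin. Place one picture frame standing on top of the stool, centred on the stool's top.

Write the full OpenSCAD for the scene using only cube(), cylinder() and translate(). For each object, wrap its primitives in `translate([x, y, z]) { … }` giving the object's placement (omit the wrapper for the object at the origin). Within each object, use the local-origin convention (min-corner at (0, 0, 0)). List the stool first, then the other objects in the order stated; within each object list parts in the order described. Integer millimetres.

translate([0, 0, 413]) cube([305, 302, 25]);
cube([46, 46, 413]);
translate([259, 0, 0]) cube([46, 46, 413]);
translate([0, 256, 0]) cube([46, 46, 413]);
translate([259, 256, 0]) cube([46, 46, 413]);
translate([28, 139, 438]) {
  cube([25, 24, 393]);
  translate([224, 0, 0]) cube([25, 24, 393]);
  translate([25, 0, 0]) cube([199, 24, 25]);
  translate([25, 0, 368]) cube([199, 24, 25]);
}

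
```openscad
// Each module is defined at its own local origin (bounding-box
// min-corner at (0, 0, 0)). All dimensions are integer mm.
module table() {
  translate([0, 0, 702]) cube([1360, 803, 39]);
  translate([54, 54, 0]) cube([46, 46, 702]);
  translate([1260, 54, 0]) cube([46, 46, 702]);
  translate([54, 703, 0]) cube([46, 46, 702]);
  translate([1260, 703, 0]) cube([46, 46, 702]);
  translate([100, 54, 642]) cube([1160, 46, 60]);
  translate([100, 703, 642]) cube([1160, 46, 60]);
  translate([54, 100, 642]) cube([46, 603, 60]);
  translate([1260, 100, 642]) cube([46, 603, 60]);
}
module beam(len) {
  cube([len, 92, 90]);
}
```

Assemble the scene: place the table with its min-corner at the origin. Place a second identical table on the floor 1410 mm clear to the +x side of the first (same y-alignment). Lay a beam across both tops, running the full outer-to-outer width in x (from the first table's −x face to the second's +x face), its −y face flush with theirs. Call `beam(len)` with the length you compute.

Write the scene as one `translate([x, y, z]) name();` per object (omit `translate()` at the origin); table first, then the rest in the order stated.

table();
translate([2770, 0, 0]) table();
translate([0, 0, 741]) beam(4130);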